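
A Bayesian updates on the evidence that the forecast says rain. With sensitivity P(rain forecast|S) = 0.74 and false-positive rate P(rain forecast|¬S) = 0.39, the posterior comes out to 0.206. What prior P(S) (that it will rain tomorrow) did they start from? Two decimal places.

Bayes' rule in odds form gives O(S|E) = O(S)·[P(E|S)/P(E|¬S)], hence O(S) = O(S|E)/LR.
Posterior odds = 0.206/(1−0.206) = 0.2594. LR = 0.74/0.39 = 1.8974.
Prior odds = 0.2594/1.8974 = 0.1367, so P(S) = 0.1367/(1+0.1367) ≈ 0.12.

P(S) = 0.12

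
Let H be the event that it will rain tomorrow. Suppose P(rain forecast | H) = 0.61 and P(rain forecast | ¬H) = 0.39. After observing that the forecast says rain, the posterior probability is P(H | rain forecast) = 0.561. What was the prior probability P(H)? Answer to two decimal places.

In odds form, posterior odds = prior odds × likelihood ratio, so prior odds = posterior odds ÷ LR.
Posterior odds = 0.561/(1−0.561) = 1.2779. LR = 0.61/0.39 = 1.5641.
Prior odds = 1.2779/1.5641 = 0.8170, so P(H) = 0.8170/(1+0.8170) ≈ 0.45.

P(H) = 0.45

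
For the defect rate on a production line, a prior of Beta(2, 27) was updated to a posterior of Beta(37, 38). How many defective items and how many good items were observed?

A Beta(a, b) prior with s successes and f failures in binomial data gives a Beta(a+s, b+f) posterior.
Match parameters: s=37−2=35, f=38−27=11.

35 defective items and 11 good items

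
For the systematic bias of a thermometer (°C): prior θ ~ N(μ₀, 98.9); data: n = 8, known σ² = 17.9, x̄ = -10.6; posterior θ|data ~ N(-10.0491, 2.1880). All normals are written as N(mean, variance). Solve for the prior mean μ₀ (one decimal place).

μ₀ = 14.3

With known observation variance, the Normal–Normal posterior has precision τ_n = τ₀ + n/σ² and mean μ_n = (τ₀μ₀ + (n/σ²)x̄)/τ_n.
Here τ₀ = 1/98.9 = 0.010111 and τ_data = 8/17.9 = 0.446927, so τ_n = 0.457038.
Rearranging for μ₀: μ₀ = (μ_n·τ_n − τ_data·x̄)/τ₀ = (-10.0491·0.457038 − 0.446927·-10.6) / 0.010111 = 0.144606/0.010111 ≈ 14.3.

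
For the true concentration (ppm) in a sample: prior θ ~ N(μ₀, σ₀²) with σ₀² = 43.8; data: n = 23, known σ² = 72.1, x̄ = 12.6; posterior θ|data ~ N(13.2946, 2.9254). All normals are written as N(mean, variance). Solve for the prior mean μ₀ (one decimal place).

With known observation variance, the Normal–Normal posterior has precision τ_n = τ₀ + n/σ² and mean μ_n = (τ₀μ₀ + (n/σ²)x̄)/τ_n.
Here τ₀ = 1/43.8 = 0.022831 and τ_data = 23/72.1 = 0.319001, so τ_n = 0.341832.
Rearranging for μ₀: μ₀ = (μ_n·τ_n − τ_data·x̄)/τ₀ = (13.2946·0.341832 − 0.319001·12.6) / 0.022831 = 0.525107/0.022831 ≈ 23.0.

μ₀ = 23.0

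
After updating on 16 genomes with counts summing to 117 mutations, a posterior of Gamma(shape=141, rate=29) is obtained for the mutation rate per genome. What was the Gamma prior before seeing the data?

Gamma(shape=24, rate=13)

Gamma–Poisson conjugacy: posterior shape = α + Σxᵢ, posterior rate = β + n.
So α = 141 − 117 = 24 and β = 29 − 16 = 13.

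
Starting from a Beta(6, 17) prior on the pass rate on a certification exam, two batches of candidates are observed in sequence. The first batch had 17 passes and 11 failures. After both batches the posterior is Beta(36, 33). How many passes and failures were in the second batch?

13 passes and 5 failures

Because Beta–binomial updating is additive in the counts, the combined data contributed (α_post−α_prior, β_post−β_prior) successes and failures.
Total across both batches: 36−6=30 passes, 33−17=16 failures.
Subtract the first batch: 30−17=13 passes and 16−11=5 failures.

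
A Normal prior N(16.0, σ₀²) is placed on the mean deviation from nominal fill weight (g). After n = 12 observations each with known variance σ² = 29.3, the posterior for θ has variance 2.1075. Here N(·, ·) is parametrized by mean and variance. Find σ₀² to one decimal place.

σ₀² = 15.4

For the Normal–Normal model with known σ², precisions add: τ_n = τ₀ + n/σ².
So 1/σ₀² = 1/2.1075 − 12/29.3 = 0.474496 − 0.409556 = 0.064940.
Hence σ₀² = 1/0.064940 ≈ 15.4.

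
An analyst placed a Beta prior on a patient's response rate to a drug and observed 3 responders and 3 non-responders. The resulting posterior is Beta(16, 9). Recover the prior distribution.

Beta is conjugate to the binomial likelihood: posterior = Beta(a+s, b+f).
Subtract the data counts: 16−3=13, 9−3=6.

Beta(13, 6)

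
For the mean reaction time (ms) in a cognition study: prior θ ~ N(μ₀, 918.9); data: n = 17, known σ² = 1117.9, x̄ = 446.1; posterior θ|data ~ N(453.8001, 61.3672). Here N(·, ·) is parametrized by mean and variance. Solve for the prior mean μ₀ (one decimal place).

μ₀ = 561.4

The posterior mean is a precision-weighted average: μ_n = (τ₀μ₀ + τ_data·x̄)/(τ₀+τ_data), with τ₀=1/σ₀² and τ_data=n/σ².
Here τ₀ = 1/918.9 = 0.001088 and τ_data = 17/1117.9 = 0.015207, so τ_n = 0.016295.
Rearranging for μ₀: μ₀ = (μ_n·τ_n − τ_data·x̄)/τ₀ = (453.8001·0.016295 − 0.015207·446.1) / 0.001088 = 0.610830/0.001088 ≈ 561.4.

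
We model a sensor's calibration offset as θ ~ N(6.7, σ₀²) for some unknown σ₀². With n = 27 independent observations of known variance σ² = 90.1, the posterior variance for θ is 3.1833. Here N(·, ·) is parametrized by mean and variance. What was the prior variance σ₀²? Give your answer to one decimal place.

σ₀² = 69.1

Posterior precision equals prior precision plus data precision: 1/σ_n² = 1/σ₀² + n/σ².
So 1/σ₀² = 1/3.1833 − 27/90.1 = 0.314139 − 0.299667 = 0.014472.
Hence σ₀² = 1/0.014472 ≈ 69.1.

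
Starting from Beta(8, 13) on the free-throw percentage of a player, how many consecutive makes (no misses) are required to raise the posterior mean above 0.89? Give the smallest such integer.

After k makes and 0 misses the posterior is Beta(8+k, 13), with mean (8+k)/(8+13+k).
Set (8+k)/(21+k) > 0.89 and solve: k > (0.89·21 − 8)/(1 − 0.89) = 97.182.
The smallest integer exceeding 97.182 is 98.

k = 98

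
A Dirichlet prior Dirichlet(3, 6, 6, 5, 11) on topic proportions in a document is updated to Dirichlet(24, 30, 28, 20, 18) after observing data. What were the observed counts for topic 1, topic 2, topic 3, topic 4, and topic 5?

counts (21, 24, 22, 15, 7)

For a Dirichlet(α) prior with multinomial counts c, the posterior is Dirichlet(α + c) componentwise.
Counts are posterior − prior componentwise: 24−3=21, 30−6=24, 28−6=22, 20−5=15, 18−11=7.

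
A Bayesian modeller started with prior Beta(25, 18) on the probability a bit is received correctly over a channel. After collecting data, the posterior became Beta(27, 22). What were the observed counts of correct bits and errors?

Under Beta–binomial conjugacy the posterior parameters are (a+s, b+f).
So s = 27 − 25 = 2 and f = 22 − 18 = 4.

2 correct bits and 4 errors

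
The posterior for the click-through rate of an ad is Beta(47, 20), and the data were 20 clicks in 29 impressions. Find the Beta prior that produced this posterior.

Beta is conjugate to the binomial likelihood: posterior = Beta(α+s, β+f).
Subtract the data counts: 47−20=27, 20−9=11.

Beta(27, 11)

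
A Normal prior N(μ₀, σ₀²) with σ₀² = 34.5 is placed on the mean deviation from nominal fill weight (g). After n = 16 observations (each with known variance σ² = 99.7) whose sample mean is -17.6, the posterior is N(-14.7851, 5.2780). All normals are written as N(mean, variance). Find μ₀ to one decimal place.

μ₀ = 0.8

The posterior mean is a precision-weighted average: μ_n = (τ₀μ₀ + τ_data·x̄)/(τ₀+τ_data), with τ₀=1/σ₀² and τ_data=n/σ².
Here τ₀ = 1/34.5 = 0.028986 and τ_data = 16/99.7 = 0.160481, so τ_n = 0.189467.
Rearranging for μ₀: μ₀ = (μ_n·τ_n − τ_data·x̄)/τ₀ = (-14.7851·0.189467 − 0.160481·-17.6) / 0.028986 = 0.023177/0.028986 ≈ 0.8.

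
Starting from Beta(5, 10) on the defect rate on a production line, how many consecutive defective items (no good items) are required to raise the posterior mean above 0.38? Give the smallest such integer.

After k defective items and 0 good items the posterior is Beta(5+k, 10), with mean (5+k)/(5+10+k).
Set (5+k)/(15+k) > 0.38 and solve: k > (0.38·15 − 5)/(1 − 0.38) = 1.129.
The smallest integer exceeding 1.129 is 2.

k = 2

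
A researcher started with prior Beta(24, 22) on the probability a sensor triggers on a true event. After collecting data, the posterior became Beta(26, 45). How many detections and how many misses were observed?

2 detections and 23 misses

A Beta(a, b) prior with s successes and f failures in binomial data gives a Beta(a+s, b+f) posterior.
Match parameters: s=26−24=2, f=45−22=23.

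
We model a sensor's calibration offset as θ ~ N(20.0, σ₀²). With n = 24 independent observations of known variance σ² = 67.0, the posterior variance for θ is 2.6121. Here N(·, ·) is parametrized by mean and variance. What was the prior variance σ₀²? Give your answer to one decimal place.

σ₀² = 40.6

For the Normal–Normal model with known σ², precisions add: τ_n = τ₀ + n/σ².
So 1/σ₀² = 1/2.6121 − 24/67.0 = 0.382834 − 0.358209 = 0.024625.
Hence σ₀² = 1/0.024625 ≈ 40.6.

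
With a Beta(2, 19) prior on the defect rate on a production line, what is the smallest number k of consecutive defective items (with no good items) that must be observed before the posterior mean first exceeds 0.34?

After k defective items and 0 good items the posterior is Beta(2+k, 19), with mean (2+k)/(2+19+k).
Set (2+k)/(21+k) > 0.34 and solve: k > (0.34·21 − 2)/(1 − 0.34) = 7.788.
The smallest integer exceeding 7.788 is 8, and checking k=8: (10)/(29) = 0.3448 > 0.34.

k = 8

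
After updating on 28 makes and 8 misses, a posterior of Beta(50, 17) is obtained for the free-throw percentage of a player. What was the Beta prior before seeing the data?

Under Beta–binomial conjugacy the posterior parameters are (α+s, β+f).
Subtract the data counts: 50−28=22, 17−8=9.

Beta(22, 9)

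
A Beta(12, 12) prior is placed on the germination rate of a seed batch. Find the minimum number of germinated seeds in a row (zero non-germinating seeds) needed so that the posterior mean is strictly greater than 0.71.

After k germinated seeds and 0 non-germinating seeds the posterior is Beta(12+k, 12), with mean (12+k)/(12+12+k).
Set (12+k)/(24+k) > 0.71 and solve: k > (0.71·24 − 12)/(1 − 0.71) = 17.379.
The smallest integer exceeding 17.379 is 18.

k = 18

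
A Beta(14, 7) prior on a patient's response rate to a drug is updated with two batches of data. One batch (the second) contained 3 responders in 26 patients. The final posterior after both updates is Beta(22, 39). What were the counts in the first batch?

Sequential conjugate updates are equivalent to a single update on the pooled data, so total successes = posterior α − prior α and total failures = posterior β − prior β.
Total across both batches: 22−14=8 responders, 39−7=32 non-responders.
Subtract the second batch: 8−3=5 responders and 32−23=9 non-responders.

5 responders and 9 non-responders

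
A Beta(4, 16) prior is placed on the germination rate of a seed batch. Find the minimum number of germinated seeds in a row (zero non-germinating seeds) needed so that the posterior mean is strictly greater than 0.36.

k = 6

After k germinated seeds and 0 non-germinating seeds the posterior is Beta(4+k, 16), with mean (4+k)/(4+16+k).
Set (4+k)/(20+k) > 0.36 and solve: k > (0.36·20 − 4)/(1 − 0.36) = 5.000.
The smallest integer exceeding 5.000 is 6.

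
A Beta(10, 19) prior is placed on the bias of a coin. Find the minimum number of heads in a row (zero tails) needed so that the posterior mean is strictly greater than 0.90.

k = 162

After k heads and 0 tails the posterior is Beta(10+k, 19), with mean (10+k)/(10+19+k).
Set (10+k)/(29+k) > 0.90 and solve: k > (0.90·29 − 10)/(1 − 0.90) = 161.000.
The smallest integer exceeding 161.000 is 162.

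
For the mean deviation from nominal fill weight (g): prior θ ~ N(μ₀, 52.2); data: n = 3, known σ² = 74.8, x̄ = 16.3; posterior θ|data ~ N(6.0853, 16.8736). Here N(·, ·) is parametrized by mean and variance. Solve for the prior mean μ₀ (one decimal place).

The posterior mean is a precision-weighted average: μ_n = (τ₀μ₀ + τ_data·x̄)/(τ₀+τ_data), with τ₀=1/σ₀² and τ_data=n/σ².
Here τ₀ = 1/52.2 = 0.019157 and τ_data = 3/74.8 = 0.040107, so τ_n = 0.059264.
Rearranging for μ₀: μ₀ = (μ_n·τ_n − τ_data·x̄)/τ₀ = (6.0853·0.059264 − 0.040107·16.3) / 0.019157 = -0.293105/0.019157 ≈ -15.3.

μ₀ = -15.3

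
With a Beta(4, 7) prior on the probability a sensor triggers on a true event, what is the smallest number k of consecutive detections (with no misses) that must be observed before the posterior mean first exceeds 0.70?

k = 13

After k detections and 0 misses the posterior is Beta(4+k, 7), with mean (4+k)/(4+7+k).
Set (4+k)/(11+k) > 0.70 and solve: k > (0.70·11 − 4)/(1 − 0.70) = 12.333.
The smallest integer exceeding 12.333 is 13, and checking k=13: (17)/(24) = 0.7083 > 0.70.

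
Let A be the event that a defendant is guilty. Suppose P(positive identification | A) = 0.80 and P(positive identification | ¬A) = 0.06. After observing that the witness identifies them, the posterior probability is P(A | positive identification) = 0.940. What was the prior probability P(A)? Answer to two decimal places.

In odds form, posterior odds = prior odds × likelihood ratio, so prior odds = posterior odds ÷ LR.
Posterior odds = 0.940/(1−0.940) = 15.6667. LR = 0.80/0.06 = 13.3333.
Prior odds = 15.6667/13.3333 = 1.1750, so P(A) = 1.1750/(1+1.1750) ≈ 0.54.

P(A) = 0.54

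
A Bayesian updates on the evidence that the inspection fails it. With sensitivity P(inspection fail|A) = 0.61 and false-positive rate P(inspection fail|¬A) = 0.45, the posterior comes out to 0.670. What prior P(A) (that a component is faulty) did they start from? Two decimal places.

Bayes' rule in odds form gives O(A|E) = O(A)·[P(E|A)/P(E|¬A)], hence O(A) = O(A|E)/LR.
Posterior odds = 0.670/(1−0.670) = 2.0303. LR = 0.61/0.45 = 1.3556.
Prior odds = 2.0303/1.3556 = 1.4977, so P(A) = 1.4977/(1+1.4977) ≈ 0.60.

P(A) = 0.60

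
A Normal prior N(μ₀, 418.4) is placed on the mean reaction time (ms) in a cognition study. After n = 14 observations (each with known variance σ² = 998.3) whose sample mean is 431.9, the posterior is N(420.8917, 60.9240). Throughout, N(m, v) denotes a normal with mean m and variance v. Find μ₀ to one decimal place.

The posterior mean is a precision-weighted average: μ_n = (τ₀μ₀ + τ_data·x̄)/(τ₀+τ_data), with τ₀=1/σ₀² and τ_data=n/σ².
Here τ₀ = 1/418.4 = 0.002390 and τ_data = 14/998.3 = 0.014024, so τ_n = 0.016414.
Rearranging for μ₀: μ₀ = (μ_n·τ_n − τ_data·x̄)/τ₀ = (420.8917·0.016414 − 0.014024·431.9) / 0.002390 = 0.851551/0.002390 ≈ 356.3.

μ₀ = 356.3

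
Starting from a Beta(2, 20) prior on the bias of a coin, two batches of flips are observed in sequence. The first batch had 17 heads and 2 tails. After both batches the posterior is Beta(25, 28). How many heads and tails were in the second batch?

Because Beta–binomial updating is additive in the counts, the combined data contributed (α_post−α_prior, β_post−β_prior) successes and failures.
Total across both batches: 25−2=23 heads, 28−20=8 tails.
Subtract the first batch: 23−17=6 heads and 8−2=6 tails.

6 heads and 6 tails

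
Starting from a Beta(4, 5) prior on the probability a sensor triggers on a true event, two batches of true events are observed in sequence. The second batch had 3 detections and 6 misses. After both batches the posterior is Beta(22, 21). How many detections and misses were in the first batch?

15 detections and 10 misses

Sequential conjugate updates are equivalent to a single update on the pooled data, so total successes = posterior α − prior α and total failures = posterior β − prior β.
Total across both batches: 22−4=18 detections, 21−5=16 misses.
Subtract the second batch: 18−3=15 detections and 16−6=10 misses.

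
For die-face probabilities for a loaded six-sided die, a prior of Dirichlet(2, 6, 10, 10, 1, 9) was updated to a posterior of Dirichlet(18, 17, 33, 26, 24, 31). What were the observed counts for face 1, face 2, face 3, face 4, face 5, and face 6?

counts (16, 11, 23, 16, 23, 22)

For a Dirichlet(α) prior with multinomial counts c, the posterior is Dirichlet(α + c) componentwise.
Counts are posterior − prior componentwise: 18−2=16, 17−6=11, 33−10=23, 26−10=16, 24−1=23, 31−9=22.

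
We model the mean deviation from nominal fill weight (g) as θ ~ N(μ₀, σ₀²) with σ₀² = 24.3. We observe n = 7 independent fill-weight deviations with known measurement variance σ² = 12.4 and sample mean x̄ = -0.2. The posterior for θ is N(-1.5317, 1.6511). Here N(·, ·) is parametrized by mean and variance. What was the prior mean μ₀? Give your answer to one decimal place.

With known observation variance, the Normal–Normal posterior has precision τ_n = τ₀ + n/σ² and mean μ_n = (τ₀μ₀ + (n/σ²)x̄)/τ_n.
Here τ₀ = 1/24.3 = 0.041152 and τ_data = 7/12.4 = 0.564516, so τ_n = 0.605668.
Rearranging for μ₀: μ₀ = (μ_n·τ_n − τ_data·x̄)/τ₀ = (-1.5317·0.605668 − 0.564516·-0.2) / 0.041152 = -0.814798/0.041152 ≈ -19.8.

μ₀ = -19.8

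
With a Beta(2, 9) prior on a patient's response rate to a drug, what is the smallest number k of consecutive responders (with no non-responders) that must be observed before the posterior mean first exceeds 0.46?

After k responders and 0 non-responders the posterior is Beta(2+k, 9), with mean (2+k)/(2+9+k).
Set (2+k)/(11+k) > 0.46 and solve: k > (0.46·11 − 2)/(1 − 0.46) = 5.667.
The smallest integer exceeding 5.667 is 6.

k = 6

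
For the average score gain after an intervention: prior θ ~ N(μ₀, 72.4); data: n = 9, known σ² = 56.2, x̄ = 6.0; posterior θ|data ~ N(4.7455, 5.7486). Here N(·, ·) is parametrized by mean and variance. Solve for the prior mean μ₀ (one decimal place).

With known observation variance, the Normal–Normal posterior has precision τ_n = τ₀ + n/σ² and mean μ_n = (τ₀μ₀ + (n/σ²)x̄)/τ_n.
Here τ₀ = 1/72.4 = 0.013812 and τ_data = 9/56.2 = 0.160142, so τ_n = 0.173954.
Rearranging for μ₀: μ₀ = (μ_n·τ_n − τ_data·x̄)/τ₀ = (4.7455·0.173954 − 0.160142·6.0) / 0.013812 = -0.135353/0.013812 ≈ -9.8.

μ₀ = -9.8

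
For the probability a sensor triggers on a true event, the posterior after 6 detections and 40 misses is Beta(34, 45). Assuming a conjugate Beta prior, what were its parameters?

Beta(28, 5)

Under Beta–binomial conjugacy the posterior parameters are (α+s, β+f).
Subtract the data counts: 34−6=28, 45−40=5.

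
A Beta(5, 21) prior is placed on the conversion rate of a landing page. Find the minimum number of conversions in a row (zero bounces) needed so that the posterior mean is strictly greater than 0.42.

k = 11

After k conversions and 0 bounces the posterior is Beta(5+k, 21), with mean (5+k)/(5+21+k).
Set (5+k)/(26+k) > 0.42 and solve: k > (0.42·26 − 5)/(1 − 0.42) = 10.207.
The smallest integer exceeding 10.207 is 11, and checking k=11: (16)/(37) = 0.4324 > 0.42.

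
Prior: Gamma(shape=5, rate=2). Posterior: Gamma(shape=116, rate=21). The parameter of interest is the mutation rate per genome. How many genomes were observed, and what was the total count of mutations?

n = 19 genomes with total 111 mutations

Gamma–Poisson conjugacy: posterior shape = α + Σxᵢ, posterior rate = β + n.
Matching: Σxᵢ = 116 − 5 = 111 and n = 21 − 2 = 19.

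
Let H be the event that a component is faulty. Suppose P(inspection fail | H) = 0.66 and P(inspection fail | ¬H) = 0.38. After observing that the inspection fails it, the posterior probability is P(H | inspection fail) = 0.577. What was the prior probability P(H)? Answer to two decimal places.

In odds form, posterior odds = prior odds × likelihood ratio, so prior odds = posterior odds ÷ LR.
Posterior odds = 0.577/(1−0.577) = 1.3641. LR = 0.66/0.38 = 1.7368.
Prior odds = 1.3641/1.7368 = 0.7854, so P(H) = 0.7854/(1+0.7854) ≈ 0.44.

P(H) = 0.44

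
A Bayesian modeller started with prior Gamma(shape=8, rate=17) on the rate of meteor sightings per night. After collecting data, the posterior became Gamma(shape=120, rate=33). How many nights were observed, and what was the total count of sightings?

n = 16 nights with total 112 sightings

Gamma–Poisson conjugacy: posterior shape = α + Σxᵢ, posterior rate = β + n.
Matching: Σxᵢ = 120 − 8 = 112 and n = 33 − 17 = 16.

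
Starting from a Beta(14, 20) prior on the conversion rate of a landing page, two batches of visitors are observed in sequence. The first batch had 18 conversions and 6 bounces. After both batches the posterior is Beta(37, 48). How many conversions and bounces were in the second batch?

Sequential conjugate updates are equivalent to a single update on the pooled data, so total successes = posterior α − prior α and total failures = posterior β − prior β.
Total across both batches: 37−14=23 conversions, 48−20=28 bounces.
Subtract the first batch: 23−18=5 conversions and 28−6=22 bounces.

5 conversions and 22 bounces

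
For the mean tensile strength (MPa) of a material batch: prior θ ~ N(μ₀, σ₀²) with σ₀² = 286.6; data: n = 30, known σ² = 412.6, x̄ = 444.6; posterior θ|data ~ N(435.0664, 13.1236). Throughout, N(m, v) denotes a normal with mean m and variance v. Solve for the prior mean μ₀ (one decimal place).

With known observation variance, the Normal–Normal posterior has precision τ_n = τ₀ + n/σ² and mean μ_n = (τ₀μ₀ + (n/σ²)x̄)/τ_n.
Here τ₀ = 1/286.6 = 0.003489 and τ_data = 30/412.6 = 0.072710, so τ_n = 0.076199.
Rearranging for μ₀: μ₀ = (μ_n·τ_n − τ_data·x̄)/τ₀ = (435.0664·0.076199 − 0.072710·444.6) / 0.003489 = 0.824759/0.003489 ≈ 236.4.

μ₀ = 236.4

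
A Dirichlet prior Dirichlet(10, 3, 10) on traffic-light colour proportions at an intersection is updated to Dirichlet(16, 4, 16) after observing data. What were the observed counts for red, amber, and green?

counts (6, 1, 6)

For a Dirichlet(α) prior with multinomial counts c, the posterior is Dirichlet(α + c) componentwise.
Counts are posterior − prior componentwise: 16−10=6, 4−3=1, 16−10=6.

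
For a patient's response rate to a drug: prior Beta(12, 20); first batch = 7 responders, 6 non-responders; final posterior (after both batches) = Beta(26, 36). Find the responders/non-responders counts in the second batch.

7 responders and 10 non-responders

Because Beta–binomial updating is additive in the counts, the combined data contributed (α_post−α_prior, β_post−β_prior) successes and failures.
Total across both batches: 26−12=14 responders, 36−20=16 non-responders.
Subtract the first batch: 14−7=7 responders and 16−6=10 non-responders.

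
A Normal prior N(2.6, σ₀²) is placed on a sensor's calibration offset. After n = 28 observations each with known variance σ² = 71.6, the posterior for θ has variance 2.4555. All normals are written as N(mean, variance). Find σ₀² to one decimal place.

Posterior precision equals prior precision plus data precision: 1/σ_n² = 1/σ₀² + n/σ².
So 1/σ₀² = 1/2.4555 − 28/71.6 = 0.407249 − 0.391061 = 0.016188.
Hence σ₀² = 1/0.016188 ≈ 61.8.

σ₀² = 61.8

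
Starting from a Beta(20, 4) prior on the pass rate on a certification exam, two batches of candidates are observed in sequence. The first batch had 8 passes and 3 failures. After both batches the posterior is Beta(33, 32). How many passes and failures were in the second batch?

5 passes and 25 failures

Because Beta–binomial updating is additive in the counts, the combined data contributed (α_post−α_prior, β_post−β_prior) successes and failures.
Total across both batches: 33−20=13 passes, 32−4=28 failures.
Subtract the first batch: 13−8=5 passes and 28−3=25 failures.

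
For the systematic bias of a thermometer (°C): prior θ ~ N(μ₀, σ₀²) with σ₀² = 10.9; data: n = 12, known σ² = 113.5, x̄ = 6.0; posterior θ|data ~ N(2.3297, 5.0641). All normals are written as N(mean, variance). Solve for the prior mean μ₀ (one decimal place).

With known observation variance, the Normal–Normal posterior has precision τ_n = τ₀ + n/σ² and mean μ_n = (τ₀μ₀ + (n/σ²)x̄)/τ_n.
Here τ₀ = 1/10.9 = 0.091743 and τ_data = 12/113.5 = 0.105727, so τ_n = 0.197470.
Rearranging for μ₀: μ₀ = (μ_n·τ_n − τ_data·x̄)/τ₀ = (2.3297·0.197470 − 0.105727·6.0) / 0.091743 = -0.174316/0.091743 ≈ -1.9.

μ₀ = -1.9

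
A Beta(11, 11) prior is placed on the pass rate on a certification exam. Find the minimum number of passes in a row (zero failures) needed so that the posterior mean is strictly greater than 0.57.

k = 4

After k passes and 0 failures the posterior is Beta(11+k, 11), with mean (11+k)/(11+11+k).
Set (11+k)/(22+k) > 0.57 and solve: k > (0.57·22 − 11)/(1 − 0.57) = 3.581.
The smallest integer exceeding 3.581 is 4, and checking k=4: (15)/(26) = 0.5769 > 0.57.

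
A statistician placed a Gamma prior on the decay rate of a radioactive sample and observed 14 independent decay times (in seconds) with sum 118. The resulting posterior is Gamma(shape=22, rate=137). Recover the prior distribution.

Gamma–exponential conjugacy: posterior shape = α + n, posterior rate = β + Σtᵢ.
So α = 22 − 14 = 8 and β = 137 − 118 = 19.

Gamma(shape=8, rate=19)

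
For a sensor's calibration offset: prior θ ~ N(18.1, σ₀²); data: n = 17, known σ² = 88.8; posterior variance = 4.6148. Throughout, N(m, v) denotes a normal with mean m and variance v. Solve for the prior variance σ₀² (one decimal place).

Posterior precision equals prior precision plus data precision: 1/σ_n² = 1/σ₀² + n/σ².
So 1/σ₀² = 1/4.6148 − 17/88.8 = 0.216694 − 0.191441 = 0.025253.
Hence σ₀² = 1/0.025253 ≈ 39.6.

σ₀² = 39.6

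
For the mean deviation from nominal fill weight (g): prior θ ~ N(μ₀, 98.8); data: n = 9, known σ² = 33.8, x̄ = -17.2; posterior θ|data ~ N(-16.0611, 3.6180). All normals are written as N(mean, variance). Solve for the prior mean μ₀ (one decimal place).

The posterior mean is a precision-weighted average: μ_n = (τ₀μ₀ + τ_data·x̄)/(τ₀+τ_data), with τ₀=1/σ₀² and τ_data=n/σ².
Here τ₀ = 1/98.8 = 0.010121 and τ_data = 9/33.8 = 0.266272, so τ_n = 0.276393.
Rearranging for μ₀: μ₀ = (μ_n·τ_n − τ_data·x̄)/τ₀ = (-16.0611·0.276393 − 0.266272·-17.2) / 0.010121 = 0.140703/0.010121 ≈ 13.9.

μ₀ = 13.9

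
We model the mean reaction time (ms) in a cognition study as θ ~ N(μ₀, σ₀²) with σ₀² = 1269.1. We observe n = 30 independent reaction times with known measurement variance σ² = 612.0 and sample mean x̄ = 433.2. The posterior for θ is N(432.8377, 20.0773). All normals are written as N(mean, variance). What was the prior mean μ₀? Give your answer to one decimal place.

The posterior mean is a precision-weighted average: μ_n = (τ₀μ₀ + τ_data·x̄)/(τ₀+τ_data), with τ₀=1/σ₀² and τ_data=n/σ².
Here τ₀ = 1/1269.1 = 0.000788 and τ_data = 30/612.0 = 0.049020, so τ_n = 0.049808.
Rearranging for μ₀: μ₀ = (μ_n·τ_n − τ_data·x̄)/τ₀ = (432.8377·0.049808 − 0.049020·433.2) / 0.000788 = 0.323316/0.000788 ≈ 410.3.

μ₀ = 410.3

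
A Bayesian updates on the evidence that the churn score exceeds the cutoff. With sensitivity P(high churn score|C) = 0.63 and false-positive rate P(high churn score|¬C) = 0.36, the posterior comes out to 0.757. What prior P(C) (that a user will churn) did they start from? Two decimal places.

P(C) = 0.64

In odds form, posterior odds = prior odds × likelihood ratio, so prior odds = posterior odds ÷ LR.
Posterior odds = 0.757/(1−0.757) = 3.1152. LR = 0.63/0.36 = 1.7500.
Prior odds = 3.1152/1.7500 = 1.7801, so P(C) = 1.7801/(1+1.7801) ≈ 0.64.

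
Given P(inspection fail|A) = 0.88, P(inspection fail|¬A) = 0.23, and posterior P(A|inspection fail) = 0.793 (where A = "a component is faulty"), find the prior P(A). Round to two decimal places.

P(A) = 0.50

Bayes' rule in odds form gives O(A|E) = O(A)·[P(E|A)/P(E|¬A)], hence O(A) = O(A|E)/LR.
Posterior odds = 0.793/(1−0.793) = 3.8309. LR = 0.88/0.23 = 3.8261.
Prior odds = 3.8309/3.8261 = 1.0013, so P(A) = 1.0013/(1+1.0013) ≈ 0.50.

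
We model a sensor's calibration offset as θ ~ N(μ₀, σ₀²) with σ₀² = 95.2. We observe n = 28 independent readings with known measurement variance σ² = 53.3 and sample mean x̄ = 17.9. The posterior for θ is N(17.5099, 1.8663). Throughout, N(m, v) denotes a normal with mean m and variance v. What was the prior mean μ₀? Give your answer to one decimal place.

The posterior mean is a precision-weighted average: μ_n = (τ₀μ₀ + τ_data·x̄)/(τ₀+τ_data), with τ₀=1/σ₀² and τ_data=n/σ².
Here τ₀ = 1/95.2 = 0.010504 and τ_data = 28/53.3 = 0.525328, so τ_n = 0.535832.
Rearranging for μ₀: μ₀ = (μ_n·τ_n − τ_data·x̄)/τ₀ = (17.5099·0.535832 − 0.525328·17.9) / 0.010504 = -0.021006/0.010504 ≈ -2.0.

μ₀ = -2.0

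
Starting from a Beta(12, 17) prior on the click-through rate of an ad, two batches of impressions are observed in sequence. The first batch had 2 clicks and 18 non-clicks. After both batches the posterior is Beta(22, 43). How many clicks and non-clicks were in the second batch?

Sequential conjugate updates are equivalent to a single update on the pooled data, so total successes = posterior α − prior α and total failures = posterior β − prior β.
Total across both batches: 22−12=10 clicks, 43−17=26 non-clicks.
Subtract the first batch: 10−2=8 clicks and 26−18=8 non-clicks.

8 clicks and 8 non-clicks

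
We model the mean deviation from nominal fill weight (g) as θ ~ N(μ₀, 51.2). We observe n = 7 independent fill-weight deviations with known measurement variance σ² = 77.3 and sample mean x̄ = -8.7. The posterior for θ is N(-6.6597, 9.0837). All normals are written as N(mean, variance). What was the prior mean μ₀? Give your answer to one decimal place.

μ₀ = 2.8

The posterior mean is a precision-weighted average: μ_n = (τ₀μ₀ + τ_data·x̄)/(τ₀+τ_data), with τ₀=1/σ₀² and τ_data=n/σ².
Here τ₀ = 1/51.2 = 0.019531 and τ_data = 7/77.3 = 0.090556, so τ_n = 0.110087.
Rearranging for μ₀: μ₀ = (μ_n·τ_n − τ_data·x̄)/τ₀ = (-6.6597·0.110087 − 0.090556·-8.7) / 0.019531 = 0.054691/0.019531 ≈ 2.8.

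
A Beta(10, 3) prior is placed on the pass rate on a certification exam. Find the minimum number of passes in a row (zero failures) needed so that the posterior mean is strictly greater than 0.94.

After k passes and 0 failures the posterior is Beta(10+k, 3), with mean (10+k)/(10+3+k).
Set (10+k)/(13+k) > 0.94 and solve: k > (0.94·13 − 10)/(1 − 0.94) = 37.000.
The smallest integer exceeding 37.000 is 38.

k = 38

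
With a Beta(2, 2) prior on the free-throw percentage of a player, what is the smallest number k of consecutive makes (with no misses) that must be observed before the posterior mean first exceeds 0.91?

k = 19

After k makes and 0 misses the posterior is Beta(2+k, 2), with mean (2+k)/(2+2+k).
Set (2+k)/(4+k) > 0.91 and solve: k > (0.91·4 − 2)/(1 − 0.91) = 18.222.
The smallest integer exceeding 18.222 is 19.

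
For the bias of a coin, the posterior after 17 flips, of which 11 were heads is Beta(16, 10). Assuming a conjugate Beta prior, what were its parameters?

Under Beta–binomial conjugacy the posterior parameters are (a+s, b+f).
Subtract the data counts: 16−11=5, 10−6=4.

Beta(5, 4)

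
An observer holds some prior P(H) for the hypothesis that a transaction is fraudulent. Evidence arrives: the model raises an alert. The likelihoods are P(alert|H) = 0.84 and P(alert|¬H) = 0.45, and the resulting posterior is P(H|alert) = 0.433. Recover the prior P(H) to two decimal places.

Bayes' rule in odds form gives O(H|E) = O(H)·[P(E|H)/P(E|¬H)], hence O(H) = O(H|E)/LR.
Posterior odds = 0.433/(1−0.433) = 0.7637. LR = 0.84/0.45 = 1.8667.
Prior odds = 0.7637/1.8667 = 0.4091, so P(H) = 0.4091/(1+0.4091) ≈ 0.29.

P(H) = 0.29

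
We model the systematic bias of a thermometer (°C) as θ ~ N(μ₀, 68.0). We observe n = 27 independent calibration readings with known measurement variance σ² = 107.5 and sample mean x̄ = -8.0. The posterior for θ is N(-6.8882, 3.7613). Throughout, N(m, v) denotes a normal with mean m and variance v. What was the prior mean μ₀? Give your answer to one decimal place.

With known observation variance, the Normal–Normal posterior has precision τ_n = τ₀ + n/σ² and mean μ_n = (τ₀μ₀ + (n/σ²)x̄)/τ_n.
Here τ₀ = 1/68.0 = 0.014706 and τ_data = 27/107.5 = 0.251163, so τ_n = 0.265869.
Rearranging for μ₀: μ₀ = (μ_n·τ_n − τ_data·x̄)/τ₀ = (-6.8882·0.265869 − 0.251163·-8.0) / 0.014706 = 0.177945/0.014706 ≈ 12.1.

μ₀ = 12.1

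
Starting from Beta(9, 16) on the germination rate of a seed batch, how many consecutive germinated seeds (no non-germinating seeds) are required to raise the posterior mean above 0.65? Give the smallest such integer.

After k germinated seeds and 0 non-germinating seeds the posterior is Beta(9+k, 16), with mean (9+k)/(9+16+k).
Set (9+k)/(25+k) > 0.65 and solve: k > (0.65·25 − 9)/(1 − 0.65) = 20.714.
The smallest integer exceeding 20.714 is 21, and checking k=21: (30)/(46) = 0.6522 > 0.65.

k = 21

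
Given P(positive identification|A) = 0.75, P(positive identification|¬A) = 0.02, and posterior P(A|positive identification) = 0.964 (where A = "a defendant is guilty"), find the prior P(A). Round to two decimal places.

Bayes' rule in odds form gives O(A|E) = O(A)·[P(E|A)/P(E|¬A)], hence O(A) = O(A|E)/LR.
Posterior odds = 0.964/(1−0.964) = 26.7778. LR = 0.75/0.02 = 37.5000.
Prior odds = 26.7778/37.5000 = 0.7141, so P(A) = 0.7141/(1+0.7141) ≈ 0.42.

P(A) = 0.42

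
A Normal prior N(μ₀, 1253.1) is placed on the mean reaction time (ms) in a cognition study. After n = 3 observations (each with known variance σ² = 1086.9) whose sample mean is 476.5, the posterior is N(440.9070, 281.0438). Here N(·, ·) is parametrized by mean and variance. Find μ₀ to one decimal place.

μ₀ = 317.8

With known observation variance, the Normal–Normal posterior has precision τ_n = τ₀ + n/σ² and mean μ_n = (τ₀μ₀ + (n/σ²)x̄)/τ_n.
Here τ₀ = 1/1253.1 = 0.000798 and τ_data = 3/1086.9 = 0.002760, so τ_n = 0.003558.
Rearranging for μ₀: μ₀ = (μ_n·τ_n − τ_data·x̄)/τ₀ = (440.9070·0.003558 − 0.002760·476.5) / 0.000798 = 0.253607/0.000798 ≈ 317.8.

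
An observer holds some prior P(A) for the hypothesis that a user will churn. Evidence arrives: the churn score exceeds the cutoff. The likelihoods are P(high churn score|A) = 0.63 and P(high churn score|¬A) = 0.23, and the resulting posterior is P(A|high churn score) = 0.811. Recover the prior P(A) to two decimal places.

P(A) = 0.61

In odds form, posterior odds = prior odds × likelihood ratio, so prior odds = posterior odds ÷ LR.
Posterior odds = 0.811/(1−0.811) = 4.2910. LR = 0.63/0.23 = 2.7391.
Prior odds = 4.2910/2.7391 = 1.5666, so P(A) = 1.5666/(1+1.5666) ≈ 0.61.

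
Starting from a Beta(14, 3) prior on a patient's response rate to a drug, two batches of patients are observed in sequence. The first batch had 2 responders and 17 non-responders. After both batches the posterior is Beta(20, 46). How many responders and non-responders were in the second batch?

Sequential conjugate updates are equivalent to a single update on the pooled data, so total successes = posterior α − prior α and total failures = posterior β − prior β.
Total across both batches: 20−14=6 responders, 46−3=43 non-responders.
Subtract the first batch: 6−2=4 responders and 43−17=26 non-responders.

4 responders and 26 non-responders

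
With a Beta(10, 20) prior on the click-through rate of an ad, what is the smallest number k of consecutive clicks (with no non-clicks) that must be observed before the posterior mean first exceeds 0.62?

k = 23

After k clicks and 0 non-clicks the posterior is Beta(10+k, 20), with mean (10+k)/(10+20+k).
Set (10+k)/(30+k) > 0.62 and solve: k > (0.62·30 − 10)/(1 − 0.62) = 22.632.
The smallest integer exceeding 22.632 is 23, and checking k=23: (33)/(53) = 0.6226 > 0.62.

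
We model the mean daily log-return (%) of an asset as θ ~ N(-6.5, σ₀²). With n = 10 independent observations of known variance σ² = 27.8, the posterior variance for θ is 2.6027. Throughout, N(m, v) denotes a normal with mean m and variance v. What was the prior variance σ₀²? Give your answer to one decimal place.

Posterior precision equals prior precision plus data precision: 1/σ_n² = 1/σ₀² + n/σ².
So 1/σ₀² = 1/2.6027 − 10/27.8 = 0.384216 − 0.359712 = 0.024504.
Hence σ₀² = 1/0.024504 ≈ 40.8.

σ₀² = 40.8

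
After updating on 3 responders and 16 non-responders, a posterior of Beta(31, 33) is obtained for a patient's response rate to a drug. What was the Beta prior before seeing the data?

Under Beta–binomial conjugacy the posterior parameters are (α+s, β+f).
Subtract the data counts: 31−3=28, 33−16=17.

Beta(28, 17)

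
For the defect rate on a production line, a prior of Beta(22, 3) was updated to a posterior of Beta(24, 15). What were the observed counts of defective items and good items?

2 defective items and 12 good items

A Beta(α, β) prior with s successes and f failures in binomial data gives a Beta(α+s, β+f) posterior.
Match parameters: s=24−22=2, f=15−3=12.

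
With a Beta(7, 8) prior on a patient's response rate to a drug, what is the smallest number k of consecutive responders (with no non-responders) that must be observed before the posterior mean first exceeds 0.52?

k = 2

After k responders and 0 non-responders the posterior is Beta(7+k, 8), with mean (7+k)/(7+8+k).
Set (7+k)/(15+k) > 0.52 and solve: k > (0.52·15 − 7)/(1 − 0.52) = 1.667.
The smallest integer exceeding 1.667 is 2.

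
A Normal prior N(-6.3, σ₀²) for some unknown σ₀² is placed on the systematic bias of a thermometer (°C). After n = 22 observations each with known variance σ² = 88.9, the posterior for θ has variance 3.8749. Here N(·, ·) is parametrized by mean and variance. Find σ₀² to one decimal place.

Posterior precision equals prior precision plus data precision: 1/σ_n² = 1/σ₀² + n/σ².
So 1/σ₀² = 1/3.8749 − 22/88.9 = 0.258071 − 0.247469 = 0.010602.
Hence σ₀² = 1/0.010602 ≈ 94.3.

σ₀² = 94.3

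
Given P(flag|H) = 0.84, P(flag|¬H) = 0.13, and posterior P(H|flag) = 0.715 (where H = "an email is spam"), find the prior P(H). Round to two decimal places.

Bayes' rule in odds form gives O(H|E) = O(H)·[P(E|H)/P(E|¬H)], hence O(H) = O(H|E)/LR.
Posterior odds = 0.715/(1−0.715) = 2.5088. LR = 0.84/0.13 = 6.4615.
Prior odds = 2.5088/6.4615 = 0.3883, so P(H) = 0.3883/(1+0.3883) ≈ 0.28.

P(H) = 0.28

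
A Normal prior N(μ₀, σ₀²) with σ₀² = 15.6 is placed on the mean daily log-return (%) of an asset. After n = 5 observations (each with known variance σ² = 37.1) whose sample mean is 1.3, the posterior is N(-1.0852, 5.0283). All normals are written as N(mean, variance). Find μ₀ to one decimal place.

μ₀ = -6.1

The posterior mean is a precision-weighted average: μ_n = (τ₀μ₀ + τ_data·x̄)/(τ₀+τ_data), with τ₀=1/σ₀² and τ_data=n/σ².
Here τ₀ = 1/15.6 = 0.064103 and τ_data = 5/37.1 = 0.134771, so τ_n = 0.198874.
Rearranging for μ₀: μ₀ = (μ_n·τ_n − τ_data·x̄)/τ₀ = (-1.0852·0.198874 − 0.134771·1.3) / 0.064103 = -0.391020/0.064103 ≈ -6.1.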